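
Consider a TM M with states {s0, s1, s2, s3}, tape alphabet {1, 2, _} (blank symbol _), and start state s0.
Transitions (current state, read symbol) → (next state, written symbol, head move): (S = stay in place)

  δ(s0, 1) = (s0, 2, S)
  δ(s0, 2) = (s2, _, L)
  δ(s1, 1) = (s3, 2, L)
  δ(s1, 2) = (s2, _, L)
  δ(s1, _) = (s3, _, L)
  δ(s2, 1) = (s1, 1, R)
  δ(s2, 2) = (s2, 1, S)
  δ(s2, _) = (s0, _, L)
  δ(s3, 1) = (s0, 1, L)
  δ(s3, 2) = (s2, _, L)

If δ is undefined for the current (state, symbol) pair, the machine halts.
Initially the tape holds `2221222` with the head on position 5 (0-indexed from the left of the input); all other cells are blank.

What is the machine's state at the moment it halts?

s0

state=s0 head=5 tape=_22212[2]2   (s0,2)→(s2,_,L)
state=s2 head=4 tape=_2221[2]_2   (s2,2)→(s2,1,S)
state=s2 head=4 tape=_2221[1]_2   (s2,1)→(s1,1,R)
state=s1 head=5 tape=_22211[_]2   (s1,_)→(s3,_,L)
state=s3 head=4 tape=_2221[1]_2   (s3,1)→(s0,1,L)
state=s0 head=3 tape=_222[1]1_2   (s0,1)→(s0,2,S)
state=s0 head=3 tape=_222[2]1_2   (s0,2)→(s2,_,L)
state=s2 head=2 tape=_22[2]_1_2   (s2,2)→(s2,1,S)
state=s2 head=2 tape=_22[1]_1_2   (s2,1)→(s1,1,R)
state=s1 head=3 tape=_221[_]1_2   (s1,_)→(s3,_,L)
state=s3 head=2 tape=_22[1]_1_2   (s3,1)→(s0,1,L)
state=s0 head=1 tape=_2[2]1_1_2   (s0,2)→(s2,_,L)
state=s2 head=0 tape=_[2]_1_1_2   (s2,2)→(s2,1,S)
state=s2 head=0 tape=_[1]_1_1_2   (s2,1)→(s1,1,R)
state=s1 head=1 tape=_1[_]1_1_2   (s1,_)→(s3,_,L)
state=s3 head=0 tape=_[1]_1_1_2   (s3,1)→(s0,1,L)
state=s0 head=-1 tape=[_]1_1_1_2
No transition is defined for (s0, _); M halts in state s0.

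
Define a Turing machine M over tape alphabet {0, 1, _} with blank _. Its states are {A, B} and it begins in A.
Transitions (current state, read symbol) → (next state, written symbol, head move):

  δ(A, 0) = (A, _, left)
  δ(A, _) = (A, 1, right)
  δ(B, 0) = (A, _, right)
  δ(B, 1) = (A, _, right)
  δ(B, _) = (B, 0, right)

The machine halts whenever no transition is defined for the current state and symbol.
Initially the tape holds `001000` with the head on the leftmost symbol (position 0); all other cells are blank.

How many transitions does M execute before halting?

A | _[0]01000   read 0 → write _, move left, go to A
A | [_]_01000   read _ → write 1, move right, go to A
A | 1[_]01000   read _ → write 1, move right, go to A
A | 11[0]1000   read 0 → write _, move left, go to A
A | 1[1]_1000
M halts after 4 transitions.

4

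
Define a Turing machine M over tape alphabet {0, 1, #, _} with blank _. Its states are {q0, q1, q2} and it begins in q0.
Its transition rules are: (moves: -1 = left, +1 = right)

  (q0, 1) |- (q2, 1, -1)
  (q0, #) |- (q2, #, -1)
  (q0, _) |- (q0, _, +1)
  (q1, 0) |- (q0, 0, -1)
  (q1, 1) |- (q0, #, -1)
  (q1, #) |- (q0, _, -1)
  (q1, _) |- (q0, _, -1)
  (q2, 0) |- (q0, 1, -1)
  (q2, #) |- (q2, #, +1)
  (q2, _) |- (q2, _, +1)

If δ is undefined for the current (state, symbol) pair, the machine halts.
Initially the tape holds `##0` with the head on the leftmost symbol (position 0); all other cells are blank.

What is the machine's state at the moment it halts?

q2

q0 | _[#]#0   read # → write #, move -1, go to q2
q2 | [_]##0   read _ → write _, move +1, go to q2
q2 | _[#]#0   read # → write #, move +1, go to q2
q2 | _#[#]0   read # → write #, move +1, go to q2
q2 | _##[0]   read 0 → write 1, move -1, go to q0
q0 | _#[#]1   read # → write #, move -1, go to q2
q2 | _[#]#1   read # → write #, move +1, go to q2
q2 | _#[#]1   read # → write #, move +1, go to q2
q2 | _##[1]
No transition is defined for (q2, 1); M halts in state q2.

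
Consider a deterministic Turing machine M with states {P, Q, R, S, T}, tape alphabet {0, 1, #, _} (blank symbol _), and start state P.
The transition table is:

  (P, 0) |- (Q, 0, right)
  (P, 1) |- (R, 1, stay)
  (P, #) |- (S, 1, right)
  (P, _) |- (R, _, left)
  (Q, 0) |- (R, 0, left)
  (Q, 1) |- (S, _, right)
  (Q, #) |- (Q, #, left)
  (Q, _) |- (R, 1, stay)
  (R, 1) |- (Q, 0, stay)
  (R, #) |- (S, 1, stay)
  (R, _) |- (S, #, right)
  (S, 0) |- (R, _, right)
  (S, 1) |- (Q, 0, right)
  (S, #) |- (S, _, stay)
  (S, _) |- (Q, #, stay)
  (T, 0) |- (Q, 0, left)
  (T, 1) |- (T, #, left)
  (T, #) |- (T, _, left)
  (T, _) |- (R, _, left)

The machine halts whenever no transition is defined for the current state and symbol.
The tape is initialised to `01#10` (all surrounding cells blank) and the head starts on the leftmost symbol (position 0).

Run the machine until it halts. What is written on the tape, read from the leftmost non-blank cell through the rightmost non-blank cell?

P | [0]1#10   read 0 → write 0, move right, go to Q
Q | 0[1]#10   read 1 → write _, move right, go to S
S | 0_[#]10   read # → write _, move stay, go to S
S | 0_[_]10   read _ → write #, move stay, go to Q
Q | 0_[#]10   read # → write #, move left, go to Q
Q | 0[_]#10   read _ → write 1, move stay, go to R
R | 0[1]#10   read 1 → write 0, move stay, go to Q
Q | 0[0]#10   read 0 → write 0, move left, go to R
R | [0]0#10
The non-blank tape span at halt is 00#10.

00#10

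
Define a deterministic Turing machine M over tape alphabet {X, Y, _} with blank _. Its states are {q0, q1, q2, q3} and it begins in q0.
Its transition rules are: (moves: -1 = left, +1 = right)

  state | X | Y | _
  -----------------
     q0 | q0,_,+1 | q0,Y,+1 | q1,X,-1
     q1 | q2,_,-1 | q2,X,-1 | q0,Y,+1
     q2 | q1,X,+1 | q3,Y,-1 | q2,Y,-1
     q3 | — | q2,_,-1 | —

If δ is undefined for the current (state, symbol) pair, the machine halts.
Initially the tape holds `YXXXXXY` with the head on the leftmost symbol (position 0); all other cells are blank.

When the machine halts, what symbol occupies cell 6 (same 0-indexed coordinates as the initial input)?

q0 | _[Y]XXXXXY_   read Y → write Y, move +1, go to q0
q0 | _Y[X]XXXXY_   read X → write _, move +1, go to q0
q0 | _Y_[X]XXXY_   read X → write _, move +1, go to q0
q0 | _Y__[X]XXY_   read X → write _, move +1, go to q0
q0 | _Y___[X]XY_   read X → write _, move +1, go to q0
q0 | _Y____[X]Y_   read X → write _, move +1, go to q0
q0 | _Y_____[Y]_   read Y → write Y, move +1, go to q0
q0 | _Y_____Y[_]   read _ → write X, move -1, go to q1
q1 | _Y_____[Y]X   read Y → write X, move -1, go to q2
q2 | _Y____[_]XX   read _ → write Y, move -1, go to q2
q2 | _Y___[_]YXX   read _ → write Y, move -1, go to q2
q2 | _Y__[_]YYXX   read _ → write Y, move -1, go to q2
q2 | _Y_[_]YYYXX   read _ → write Y, move -1, go to q2
q2 | _Y[_]YYYYXX   read _ → write Y, move -1, go to q2
q2 | _[Y]YYYYYXX   read Y → write Y, move -1, go to q3
q3 | [_]YYYYYYXX
Cell 6 holds X when M halts.

X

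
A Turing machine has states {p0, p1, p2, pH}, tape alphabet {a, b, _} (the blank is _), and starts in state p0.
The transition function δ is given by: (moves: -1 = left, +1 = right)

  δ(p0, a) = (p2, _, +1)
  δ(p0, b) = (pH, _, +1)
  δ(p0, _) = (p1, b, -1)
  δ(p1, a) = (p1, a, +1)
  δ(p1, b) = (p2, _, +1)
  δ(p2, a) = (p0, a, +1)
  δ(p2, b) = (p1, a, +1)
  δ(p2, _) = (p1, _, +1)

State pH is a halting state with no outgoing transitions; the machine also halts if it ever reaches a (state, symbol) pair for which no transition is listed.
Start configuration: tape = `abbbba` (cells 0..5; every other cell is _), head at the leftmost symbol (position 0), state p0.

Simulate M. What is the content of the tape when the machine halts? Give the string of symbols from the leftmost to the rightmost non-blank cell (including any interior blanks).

a_a_a

state=p0 head=0 tape=[a]bbbba___   (p0,a)→(p2,_,+1)
state=p2 head=1 tape=_[b]bbba___   (p2,b)→(p1,a,+1)
state=p1 head=2 tape=_a[b]bba___   (p1,b)→(p2,_,+1)
state=p2 head=3 tape=_a_[b]ba___   (p2,b)→(p1,a,+1)
state=p1 head=4 tape=_a_a[b]a___   (p1,b)→(p2,_,+1)
state=p2 head=5 tape=_a_a_[a]___   (p2,a)→(p0,a,+1)
state=p0 head=6 tape=_a_a_a[_]__   (p0,_)→(p1,b,-1)
state=p1 head=5 tape=_a_a_[a]b__   (p1,a)→(p1,a,+1)
state=p1 head=6 tape=_a_a_a[b]__   (p1,b)→(p2,_,+1)
state=p2 head=7 tape=_a_a_a_[_]_   (p2,_)→(p1,_,+1)
state=p1 head=8 tape=_a_a_a__[_]
The non-blank tape span at halt is a_a_a.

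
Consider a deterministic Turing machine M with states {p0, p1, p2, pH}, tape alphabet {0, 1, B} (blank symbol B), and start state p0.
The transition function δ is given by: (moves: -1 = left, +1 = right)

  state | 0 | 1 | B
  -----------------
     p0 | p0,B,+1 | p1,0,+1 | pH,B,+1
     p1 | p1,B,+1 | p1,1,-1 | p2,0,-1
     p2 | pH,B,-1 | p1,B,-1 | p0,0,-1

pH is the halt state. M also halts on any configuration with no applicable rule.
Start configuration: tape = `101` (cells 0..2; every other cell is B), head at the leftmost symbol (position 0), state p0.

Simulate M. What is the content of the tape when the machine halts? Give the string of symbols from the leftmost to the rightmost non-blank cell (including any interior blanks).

p0 | B[1]01   read 1 → write 0, move +1, go to p1
p1 | B0[0]1   read 0 → write B, move +1, go to p1
p1 | B0B[1]   read 1 → write 1, move -1, go to p1
p1 | B0[B]1   read B → write 0, move -1, go to p2
p2 | B[0]01   read 0 → write B, move -1, go to pH
pH | [B]B01
The non-blank tape span at halt is 01.

01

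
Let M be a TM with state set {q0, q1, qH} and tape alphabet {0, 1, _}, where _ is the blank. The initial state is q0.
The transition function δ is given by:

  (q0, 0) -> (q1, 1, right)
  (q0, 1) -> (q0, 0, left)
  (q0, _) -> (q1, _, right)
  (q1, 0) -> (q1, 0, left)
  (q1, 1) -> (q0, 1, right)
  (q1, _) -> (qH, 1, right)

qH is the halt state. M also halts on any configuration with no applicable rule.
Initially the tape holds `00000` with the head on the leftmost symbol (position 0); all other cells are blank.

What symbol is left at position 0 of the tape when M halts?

1

q0 | [0]0000__   read 0 → write 1, move right, go to q1
q1 | 1[0]000__   read 0 → write 0, move left, go to q1
q1 | [1]0000__   read 1 → write 1, move right, go to q0
q0 | 1[0]000__   read 0 → write 1, move right, go to q1
q1 | 11[0]00__   read 0 → write 0, move left, go to q1
q1 | 1[1]000__   read 1 → write 1, move right, go to q0
q0 | 11[0]00__   read 0 → write 1, move right, go to q1
q1 | 111[0]0__   read 0 → write 0, move left, go to q1
q1 | 11[1]00__   read 1 → write 1, move right, go to q0
q0 | 111[0]0__   read 0 → write 1, move right, go to q1
q1 | 1111[0]__   read 0 → write 0, move left, go to q1
q1 | 111[1]0__   read 1 → write 1, move right, go to q0
q0 | 1111[0]__   read 0 → write 1, move right, go to q1
q1 | 11111[_]_   read _ → write 1, move right, go to qH
qH | 111111[_]
Cell 0 holds 1 when M halts.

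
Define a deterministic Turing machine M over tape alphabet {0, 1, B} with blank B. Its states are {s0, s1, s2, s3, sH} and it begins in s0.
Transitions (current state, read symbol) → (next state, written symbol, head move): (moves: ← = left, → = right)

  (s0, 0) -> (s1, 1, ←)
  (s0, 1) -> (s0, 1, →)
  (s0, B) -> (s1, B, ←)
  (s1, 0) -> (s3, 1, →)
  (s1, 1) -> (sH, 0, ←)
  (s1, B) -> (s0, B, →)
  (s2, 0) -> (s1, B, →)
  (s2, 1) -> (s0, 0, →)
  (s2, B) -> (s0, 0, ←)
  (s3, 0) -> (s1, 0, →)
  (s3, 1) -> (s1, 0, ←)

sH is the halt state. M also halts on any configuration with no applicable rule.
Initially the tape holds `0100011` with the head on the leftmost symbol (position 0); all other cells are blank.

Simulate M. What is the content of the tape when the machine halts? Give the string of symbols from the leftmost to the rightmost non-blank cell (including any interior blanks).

1010011

state=s0 head=0 tape=B[0]100011   (s0,0)→(s1,1,←)
state=s1 head=-1 tape=[B]1100011   (s1,B)→(s0,B,→)
state=s0 head=0 tape=B[1]100011   (s0,1)→(s0,1,→)
state=s0 head=1 tape=B1[1]00011   (s0,1)→(s0,1,→)
state=s0 head=2 tape=B11[0]0011   (s0,0)→(s1,1,←)
state=s1 head=1 tape=B1[1]10011   (s1,1)→(sH,0,←)
state=sH head=0 tape=B[1]010011
The non-blank tape span at halt is 1010011.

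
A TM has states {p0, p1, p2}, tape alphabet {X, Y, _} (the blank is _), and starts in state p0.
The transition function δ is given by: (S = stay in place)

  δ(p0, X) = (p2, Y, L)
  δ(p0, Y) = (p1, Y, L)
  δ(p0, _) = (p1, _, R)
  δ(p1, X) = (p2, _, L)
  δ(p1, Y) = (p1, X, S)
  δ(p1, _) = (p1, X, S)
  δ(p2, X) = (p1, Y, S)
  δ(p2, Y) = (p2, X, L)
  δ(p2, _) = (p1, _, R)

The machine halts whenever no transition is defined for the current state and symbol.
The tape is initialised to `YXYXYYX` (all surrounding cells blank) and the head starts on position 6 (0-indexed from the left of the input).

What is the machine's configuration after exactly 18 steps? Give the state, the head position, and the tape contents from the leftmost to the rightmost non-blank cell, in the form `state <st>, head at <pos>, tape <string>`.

state p1, head at 0, tape X_X_XXY

p0 | _YXYXYY[X]   read X → write Y, move L, go to p2
p2 | _YXYXY[Y]Y   read Y → write X, move L, go to p2
p2 | _YXYX[Y]XY   read Y → write X, move L, go to p2
p2 | _YXY[X]XXY   read X → write Y, move S, go to p1
p1 | _YXY[Y]XXY   read Y → write X, move S, go to p1
p1 | _YXY[X]XXY   read X → write _, move L, go to p2
p2 | _YX[Y]_XXY   read Y → write X, move L, go to p2
p2 | _Y[X]X_XXY   read X → write Y, move S, go to p1
p1 | _Y[Y]X_XXY   read Y → write X, move S, go to p1
p1 | _Y[X]X_XXY   read X → write _, move L, go to p2
p2 | _[Y]_X_XXY   read Y → write X, move L, go to p2
p2 | [_]X_X_XXY   read _ → write _, move R, go to p1
p1 | _[X]_X_XXY   read X → write _, move L, go to p2
p2 | [_]__X_XXY   read _ → write _, move R, go to p1
p1 | _[_]_X_XXY   read _ → write X, move S, go to p1
p1 | _[X]_X_XXY   read X → write _, move L, go to p2
p2 | [_]__X_XXY   read _ → write _, move R, go to p1
p1 | _[_]_X_XXY   read _ → write X, move S, go to p1
p1 | _[X]_X_XXY
After 18 steps: state p1, head at 0, tape X_X_XXY.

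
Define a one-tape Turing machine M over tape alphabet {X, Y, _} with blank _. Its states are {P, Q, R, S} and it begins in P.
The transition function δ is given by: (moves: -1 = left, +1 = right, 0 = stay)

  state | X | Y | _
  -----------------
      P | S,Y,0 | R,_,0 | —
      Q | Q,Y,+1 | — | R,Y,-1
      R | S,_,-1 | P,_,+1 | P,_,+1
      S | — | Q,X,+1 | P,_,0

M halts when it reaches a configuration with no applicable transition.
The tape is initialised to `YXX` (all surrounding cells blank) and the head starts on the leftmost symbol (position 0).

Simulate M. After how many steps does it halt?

state=P head=0 tape=[Y]XX__   (P,Y)→(R,_,0)
state=R head=0 tape=[_]XX__   (R,_)→(P,_,+1)
state=P head=1 tape=_[X]X__   (P,X)→(S,Y,0)
state=S head=1 tape=_[Y]X__   (S,Y)→(Q,X,+1)
state=Q head=2 tape=_X[X]__   (Q,X)→(Q,Y,+1)
state=Q head=3 tape=_XY[_]_   (Q,_)→(R,Y,-1)
state=R head=2 tape=_X[Y]Y_   (R,Y)→(P,_,+1)
state=P head=3 tape=_X_[Y]_   (P,Y)→(R,_,0)
state=R head=3 tape=_X_[_]_   (R,_)→(P,_,+1)
state=P head=4 tape=_X__[_]
M halts after 9 transitions.

9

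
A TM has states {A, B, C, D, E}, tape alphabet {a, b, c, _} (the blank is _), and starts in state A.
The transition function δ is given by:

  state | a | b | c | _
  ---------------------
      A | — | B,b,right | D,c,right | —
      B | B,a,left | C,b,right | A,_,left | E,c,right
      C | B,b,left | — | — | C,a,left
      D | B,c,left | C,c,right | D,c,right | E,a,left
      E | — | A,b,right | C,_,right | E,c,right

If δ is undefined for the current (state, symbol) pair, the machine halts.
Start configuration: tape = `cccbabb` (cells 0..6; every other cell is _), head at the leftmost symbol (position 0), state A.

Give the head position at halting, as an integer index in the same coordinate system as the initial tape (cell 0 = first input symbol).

A | [c]ccbabb   read c → write c, move right, go to D
D | c[c]cbabb   read c → write c, move right, go to D
D | cc[c]babb   read c → write c, move right, go to D
D | ccc[b]abb   read b → write c, move right, go to C
C | cccc[a]bb   read a → write b, move left, go to B
B | ccc[c]bbb   read c → write _, move left, go to A
A | cc[c]_bbb   read c → write c, move right, go to D
D | ccc[_]bbb   read _ → write a, move left, go to E
E | cc[c]abbb   read c → write _, move right, go to C
C | cc_[a]bbb   read a → write b, move left, go to B
B | cc[_]bbbb   read _ → write c, move right, go to E
E | ccc[b]bbb   read b → write b, move right, go to A
A | cccb[b]bb   read b → write b, move right, go to B
B | cccbb[b]b   read b → write b, move right, go to C
C | cccbbb[b]
At halt the head is at cell 6.

6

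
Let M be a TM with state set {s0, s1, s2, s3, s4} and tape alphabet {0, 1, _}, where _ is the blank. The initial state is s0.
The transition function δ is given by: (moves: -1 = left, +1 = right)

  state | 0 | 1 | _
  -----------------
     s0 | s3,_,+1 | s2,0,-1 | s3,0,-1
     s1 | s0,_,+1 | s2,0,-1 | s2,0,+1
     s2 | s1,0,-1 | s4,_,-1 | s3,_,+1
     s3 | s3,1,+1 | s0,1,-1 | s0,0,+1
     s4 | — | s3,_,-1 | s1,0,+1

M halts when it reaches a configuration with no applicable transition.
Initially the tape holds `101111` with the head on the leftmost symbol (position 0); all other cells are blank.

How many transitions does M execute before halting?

23

s0 | _[1]01111   read 1 → write 0, move -1, go to s2
s2 | [_]001111   read _ → write _, move +1, go to s3
s3 | _[0]01111   read 0 → write 1, move +1, go to s3
s3 | _1[0]1111   read 0 → write 1, move +1, go to s3
s3 | _11[1]111   read 1 → write 1, move -1, go to s0
s0 | _1[1]1111   read 1 → write 0, move -1, go to s2
s2 | _[1]01111   read 1 → write _, move -1, go to s4
s4 | [_]_01111   read _ → write 0, move +1, go to s1
s1 | 0[_]01111   read _ → write 0, move +1, go to s2
s2 | 00[0]1111   read 0 → write 0, move -1, go to s1
s1 | 0[0]01111   read 0 → write _, move +1, go to s0
s0 | 0_[0]1111   read 0 → write _, move +1, go to s3
s3 | 0__[1]111   read 1 → write 1, move -1, go to s0
s0 | 0_[_]1111   read _ → write 0, move -1, go to s3
s3 | 0[_]01111   read _ → write 0, move +1, go to s0
s0 | 00[0]1111   read 0 → write _, move +1, go to s3
s3 | 00_[1]111   read 1 → write 1, move -1, go to s0
s0 | 00[_]1111   read _ → write 0, move -1, go to s3
s3 | 0[0]01111   read 0 → write 1, move +1, go to s3
s3 | 01[0]1111   read 0 → write 1, move +1, go to s3
s3 | 011[1]111   read 1 → write 1, move -1, go to s0
s0 | 01[1]1111   read 1 → write 0, move -1, go to s2
s2 | 0[1]01111   read 1 → write _, move -1, go to s4
s4 | [0]_01111
M halts after 23 transitions.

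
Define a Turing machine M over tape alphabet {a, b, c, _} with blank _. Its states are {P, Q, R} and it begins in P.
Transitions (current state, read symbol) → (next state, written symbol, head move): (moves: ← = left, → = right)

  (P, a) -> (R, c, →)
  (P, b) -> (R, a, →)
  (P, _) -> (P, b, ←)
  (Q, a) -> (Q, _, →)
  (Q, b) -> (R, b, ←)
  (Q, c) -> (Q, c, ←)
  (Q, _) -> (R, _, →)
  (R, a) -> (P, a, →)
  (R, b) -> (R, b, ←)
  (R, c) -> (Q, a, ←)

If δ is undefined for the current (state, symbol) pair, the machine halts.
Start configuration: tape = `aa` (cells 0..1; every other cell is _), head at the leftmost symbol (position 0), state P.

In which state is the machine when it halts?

P | _[a]a_   read a → write c, move →, go to R
R | _c[a]_   read a → write a, move →, go to P
P | _ca[_]   read _ → write b, move ←, go to P
P | _c[a]b   read a → write c, move →, go to R
R | _cc[b]   read b → write b, move ←, go to R
R | _c[c]b   read c → write a, move ←, go to Q
Q | _[c]ab   read c → write c, move ←, go to Q
Q | [_]cab   read _ → write _, move →, go to R
R | _[c]ab   read c → write a, move ←, go to Q
Q | [_]aab   read _ → write _, move →, go to R
R | _[a]ab   read a → write a, move →, go to P
P | _a[a]b   read a → write c, move →, go to R
R | _ac[b]   read b → write b, move ←, go to R
R | _a[c]b   read c → write a, move ←, go to Q
Q | _[a]ab   read a → write _, move →, go to Q
Q | __[a]b   read a → write _, move →, go to Q
Q | ___[b]   read b → write b, move ←, go to R
R | __[_]b
No transition is defined for (R, _); M halts in state R.

R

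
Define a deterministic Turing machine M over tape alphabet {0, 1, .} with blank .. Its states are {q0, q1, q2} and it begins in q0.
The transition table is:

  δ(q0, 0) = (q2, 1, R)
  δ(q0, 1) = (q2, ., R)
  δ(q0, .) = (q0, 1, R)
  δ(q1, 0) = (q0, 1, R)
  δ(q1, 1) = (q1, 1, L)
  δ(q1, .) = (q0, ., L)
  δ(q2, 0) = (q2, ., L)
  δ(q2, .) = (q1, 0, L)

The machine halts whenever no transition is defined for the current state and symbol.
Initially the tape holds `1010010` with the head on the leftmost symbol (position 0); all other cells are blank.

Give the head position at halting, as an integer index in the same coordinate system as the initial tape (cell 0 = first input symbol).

-1

q0 | ....[1]010010   read 1 → write ., move R, go to q2
q2 | .....[0]10010   read 0 → write ., move L, go to q2
q2 | ....[.].10010   read . → write 0, move L, go to q1
q1 | ...[.]0.10010   read . → write ., move L, go to q0
q0 | ..[.].0.10010   read . → write 1, move R, go to q0
q0 | ..1[.]0.10010   read . → write 1, move R, go to q0
q0 | ..11[0].10010   read 0 → write 1, move R, go to q2
q2 | ..111[.]10010   read . → write 0, move L, go to q1
q1 | ..11[1]010010   read 1 → write 1, move L, go to q1
q1 | ..1[1]1010010   read 1 → write 1, move L, go to q1
q1 | ..[1]11010010   read 1 → write 1, move L, go to q1
q1 | .[.]111010010   read . → write ., move L, go to q0
q0 | [.].111010010   read . → write 1, move R, go to q0
q0 | 1[.]111010010   read . → write 1, move R, go to q0
q0 | 11[1]11010010   read 1 → write ., move R, go to q2
q2 | 11.[1]1010010
At halt the head is at cell -1.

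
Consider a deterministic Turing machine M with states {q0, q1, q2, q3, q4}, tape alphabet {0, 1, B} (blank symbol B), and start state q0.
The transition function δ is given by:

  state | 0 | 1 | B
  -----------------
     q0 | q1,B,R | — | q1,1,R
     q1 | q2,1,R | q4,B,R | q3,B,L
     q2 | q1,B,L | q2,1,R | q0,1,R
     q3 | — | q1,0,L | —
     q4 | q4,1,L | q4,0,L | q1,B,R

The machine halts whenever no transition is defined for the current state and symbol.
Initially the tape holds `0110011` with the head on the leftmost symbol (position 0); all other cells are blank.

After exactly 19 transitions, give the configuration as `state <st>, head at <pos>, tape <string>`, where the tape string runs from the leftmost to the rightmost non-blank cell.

state=q0 head=0 tape=[0]110011BBB   (q0,0)→(q1,B,R)
state=q1 head=1 tape=B[1]10011BBB   (q1,1)→(q4,B,R)
state=q4 head=2 tape=BB[1]0011BBB   (q4,1)→(q4,0,L)
state=q4 head=1 tape=B[B]00011BBB   (q4,B)→(q1,B,R)
state=q1 head=2 tape=BB[0]0011BBB   (q1,0)→(q2,1,R)
state=q2 head=3 tape=BB1[0]011BBB   (q2,0)→(q1,B,L)
state=q1 head=2 tape=BB[1]B011BBB   (q1,1)→(q4,B,R)
state=q4 head=3 tape=BBB[B]011BBB   (q4,B)→(q1,B,R)
state=q1 head=4 tape=BBBB[0]11BBB   (q1,0)→(q2,1,R)
state=q2 head=5 tape=BBBB1[1]1BBB   (q2,1)→(q2,1,R)
state=q2 head=6 tape=BBBB11[1]BBB   (q2,1)→(q2,1,R)
state=q2 head=7 tape=BBBB111[B]BB   (q2,B)→(q0,1,R)
state=q0 head=8 tape=BBBB1111[B]B   (q0,B)→(q1,1,R)
state=q1 head=9 tape=BBBB11111[B]   (q1,B)→(q3,B,L)
state=q3 head=8 tape=BBBB1111[1]B   (q3,1)→(q1,0,L)
state=q1 head=7 tape=BBBB111[1]0B   (q1,1)→(q4,B,R)
state=q4 head=8 tape=BBBB111B[0]B   (q4,0)→(q4,1,L)
state=q4 head=7 tape=BBBB111[B]1B   (q4,B)→(q1,B,R)
state=q1 head=8 tape=BBBB111B[1]B   (q1,1)→(q4,B,R)
state=q4 head=9 tape=BBBB111BB[B]
After 19 steps: state q4, head at 9, tape 111.

state q4, head at 9, tape 111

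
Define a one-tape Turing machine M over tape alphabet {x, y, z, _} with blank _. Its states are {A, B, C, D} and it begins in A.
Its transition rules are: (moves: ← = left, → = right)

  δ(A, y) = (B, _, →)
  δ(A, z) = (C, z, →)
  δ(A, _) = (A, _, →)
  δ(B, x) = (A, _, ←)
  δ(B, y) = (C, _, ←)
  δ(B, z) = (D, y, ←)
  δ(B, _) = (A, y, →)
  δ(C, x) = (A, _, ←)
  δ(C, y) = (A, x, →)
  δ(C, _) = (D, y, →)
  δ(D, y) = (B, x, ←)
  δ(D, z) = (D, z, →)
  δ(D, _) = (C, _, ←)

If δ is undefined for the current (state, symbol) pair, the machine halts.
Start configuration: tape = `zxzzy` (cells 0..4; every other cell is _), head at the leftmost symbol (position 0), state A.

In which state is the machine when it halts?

A

state=A head=0 tape=__[z]xzzy   (A,z)→(C,z,→)
state=C head=1 tape=__z[x]zzy   (C,x)→(A,_,←)
state=A head=0 tape=__[z]_zzy   (A,z)→(C,z,→)
state=C head=1 tape=__z[_]zzy   (C,_)→(D,y,→)
state=D head=2 tape=__zy[z]zy   (D,z)→(D,z,→)
state=D head=3 tape=__zyz[z]y   (D,z)→(D,z,→)
state=D head=4 tape=__zyzz[y]   (D,y)→(B,x,←)
state=B head=3 tape=__zyz[z]x   (B,z)→(D,y,←)
state=D head=2 tape=__zy[z]yx   (D,z)→(D,z,→)
state=D head=3 tape=__zyz[y]x   (D,y)→(B,x,←)
state=B head=2 tape=__zy[z]xx   (B,z)→(D,y,←)
state=D head=1 tape=__z[y]yxx   (D,y)→(B,x,←)
state=B head=0 tape=__[z]xyxx   (B,z)→(D,y,←)
state=D head=-1 tape=_[_]yxyxx   (D,_)→(C,_,←)
state=C head=-2 tape=[_]_yxyxx   (C,_)→(D,y,→)
state=D head=-1 tape=y[_]yxyxx   (D,_)→(C,_,←)
state=C head=-2 tape=[y]_yxyxx   (C,y)→(A,x,→)
state=A head=-1 tape=x[_]yxyxx   (A,_)→(A,_,→)
state=A head=0 tape=x_[y]xyxx   (A,y)→(B,_,→)
state=B head=1 tape=x__[x]yxx   (B,x)→(A,_,←)
state=A head=0 tape=x_[_]_yxx   (A,_)→(A,_,→)
state=A head=1 tape=x__[_]yxx   (A,_)→(A,_,→)
state=A head=2 tape=x___[y]xx   (A,y)→(B,_,→)
state=B head=3 tape=x____[x]x   (B,x)→(A,_,←)
state=A head=2 tape=x___[_]_x   (A,_)→(A,_,→)
state=A head=3 tape=x____[_]x   (A,_)→(A,_,→)
state=A head=4 tape=x_____[x]
No transition is defined for (A, x); M halts in state A.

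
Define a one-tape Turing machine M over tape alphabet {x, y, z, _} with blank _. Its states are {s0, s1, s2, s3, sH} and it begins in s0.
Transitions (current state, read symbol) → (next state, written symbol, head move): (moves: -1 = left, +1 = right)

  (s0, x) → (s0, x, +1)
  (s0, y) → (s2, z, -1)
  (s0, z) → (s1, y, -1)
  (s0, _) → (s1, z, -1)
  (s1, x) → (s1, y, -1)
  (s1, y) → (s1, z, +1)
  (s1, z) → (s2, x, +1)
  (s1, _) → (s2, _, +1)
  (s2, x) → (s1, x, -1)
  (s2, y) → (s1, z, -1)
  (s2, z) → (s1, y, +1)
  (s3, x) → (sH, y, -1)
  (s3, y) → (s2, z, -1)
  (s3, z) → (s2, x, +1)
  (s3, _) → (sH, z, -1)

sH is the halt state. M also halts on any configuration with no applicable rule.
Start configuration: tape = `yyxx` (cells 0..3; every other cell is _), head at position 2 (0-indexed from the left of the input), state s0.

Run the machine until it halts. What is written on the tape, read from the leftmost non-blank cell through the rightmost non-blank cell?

s0 | yy[x]x__   read x → write x, move +1, go to s0
s0 | yyx[x]__   read x → write x, move +1, go to s0
s0 | yyxx[_]_   read _ → write z, move -1, go to s1
s1 | yyx[x]z_   read x → write y, move -1, go to s1
s1 | yy[x]yz_   read x → write y, move -1, go to s1
s1 | y[y]yyz_   read y → write z, move +1, go to s1
s1 | yz[y]yz_   read y → write z, move +1, go to s1
s1 | yzz[y]z_   read y → write z, move +1, go to s1
s1 | yzzz[z]_   read z → write x, move +1, go to s2
s2 | yzzzx[_]
The non-blank tape span at halt is yzzzx.

yzzzx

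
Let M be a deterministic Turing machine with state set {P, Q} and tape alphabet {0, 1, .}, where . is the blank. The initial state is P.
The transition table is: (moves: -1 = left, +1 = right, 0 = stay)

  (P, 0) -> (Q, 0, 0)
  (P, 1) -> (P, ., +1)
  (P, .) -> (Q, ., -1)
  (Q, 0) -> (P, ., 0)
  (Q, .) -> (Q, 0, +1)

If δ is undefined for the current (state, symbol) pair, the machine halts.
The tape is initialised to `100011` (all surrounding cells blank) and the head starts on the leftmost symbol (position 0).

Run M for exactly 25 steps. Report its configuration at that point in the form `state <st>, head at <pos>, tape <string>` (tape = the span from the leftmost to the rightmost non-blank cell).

state P, head at -1, tape 11

P | .[1]00011   read 1 → write ., move +1, go to P
P | ..[0]0011   read 0 → write 0, move 0, go to Q
Q | ..[0]0011   read 0 → write ., move 0, go to P
P | ..[.]0011   read . → write ., move -1, go to Q
Q | .[.].0011   read . → write 0, move +1, go to Q
Q | .0[.]0011   read . → write 0, move +1, go to Q
Q | .00[0]011   read 0 → write ., move 0, go to P
P | .00[.]011   read . → write ., move -1, go to Q
Q | .0[0].011   read 0 → write ., move 0, go to P
P | .0[.].011   read . → write ., move -1, go to Q
Q | .[0]..011   read 0 → write ., move 0, go to P
P | .[.]..011   read . → write ., move -1, go to Q
Q | [.]...011   read . → write 0, move +1, go to Q
Q | 0[.]..011   read . → write 0, move +1, go to Q
Q | 00[.].011   read . → write 0, move +1, go to Q
Q | 000[.]011   read . → write 0, move +1, go to Q
Q | 0000[0]11   read 0 → write ., move 0, go to P
P | 0000[.]11   read . → write ., move -1, go to Q
Q | 000[0].11   read 0 → write ., move 0, go to P
P | 000[.].11   read . → write ., move -1, go to Q
Q | 00[0]..11   read 0 → write ., move 0, go to P
P | 00[.]..11   read . → write ., move -1, go to Q
Q | 0[0]...11   read 0 → write ., move 0, go to P
P | 0[.]...11   read . → write ., move -1, go to Q
Q | [0]....11   read 0 → write ., move 0, go to P
P | [.]....11
After 25 steps: state P, head at -1, tape 11.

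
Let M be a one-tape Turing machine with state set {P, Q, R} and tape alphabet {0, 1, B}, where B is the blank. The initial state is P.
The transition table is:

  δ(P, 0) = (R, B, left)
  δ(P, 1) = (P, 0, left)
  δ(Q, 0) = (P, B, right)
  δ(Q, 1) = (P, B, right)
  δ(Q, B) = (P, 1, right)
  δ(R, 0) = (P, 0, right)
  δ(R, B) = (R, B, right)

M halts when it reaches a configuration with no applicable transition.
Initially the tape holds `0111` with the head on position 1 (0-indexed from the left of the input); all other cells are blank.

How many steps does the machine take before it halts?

P | B0[1]11B   read 1 → write 0, move left, go to P
P | B[0]011B   read 0 → write B, move left, go to R
R | [B]B011B   read B → write B, move right, go to R
R | B[B]011B   read B → write B, move right, go to R
R | BB[0]11B   read 0 → write 0, move right, go to P
P | BB0[1]1B   read 1 → write 0, move left, go to P
P | BB[0]01B   read 0 → write B, move left, go to R
R | B[B]B01B   read B → write B, move right, go to R
R | BB[B]01B   read B → write B, move right, go to R
R | BBB[0]1B   read 0 → write 0, move right, go to P
P | BBB0[1]B   read 1 → write 0, move left, go to P
P | BBB[0]0B   read 0 → write B, move left, go to R
R | BB[B]B0B   read B → write B, move right, go to R
R | BBB[B]0B   read B → write B, move right, go to R
R | BBBB[0]B   read 0 → write 0, move right, go to P
P | BBBB0[B]
M halts after 15 transitions.

15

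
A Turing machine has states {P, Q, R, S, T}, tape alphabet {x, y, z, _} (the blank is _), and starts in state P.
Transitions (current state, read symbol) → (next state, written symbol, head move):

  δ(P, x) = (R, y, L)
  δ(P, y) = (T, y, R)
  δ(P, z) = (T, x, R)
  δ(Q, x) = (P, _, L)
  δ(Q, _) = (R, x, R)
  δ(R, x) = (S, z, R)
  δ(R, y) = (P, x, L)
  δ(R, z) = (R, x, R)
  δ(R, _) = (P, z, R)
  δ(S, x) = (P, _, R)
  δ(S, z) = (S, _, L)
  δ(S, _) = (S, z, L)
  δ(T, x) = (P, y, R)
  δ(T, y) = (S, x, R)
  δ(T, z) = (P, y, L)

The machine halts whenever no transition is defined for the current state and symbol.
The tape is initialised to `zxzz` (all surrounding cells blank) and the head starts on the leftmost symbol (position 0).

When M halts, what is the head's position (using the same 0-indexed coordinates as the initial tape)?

5

P | _[z]xzz__   read z → write x, move R, go to T
T | _x[x]zz__   read x → write y, move R, go to P
P | _xy[z]z__   read z → write x, move R, go to T
T | _xyx[z]__   read z → write y, move L, go to P
P | _xy[x]y__   read x → write y, move L, go to R
R | _x[y]yy__   read y → write x, move L, go to P
P | _[x]xyy__   read x → write y, move L, go to R
R | [_]yxyy__   read _ → write z, move R, go to P
P | z[y]xyy__   read y → write y, move R, go to T
T | zy[x]yy__   read x → write y, move R, go to P
P | zyy[y]y__   read y → write y, move R, go to T
T | zyyy[y]__   read y → write x, move R, go to S
S | zyyyx[_]_   read _ → write z, move L, go to S
S | zyyy[x]z_   read x → write _, move R, go to P
P | zyyy_[z]_   read z → write x, move R, go to T
T | zyyy_x[_]
At halt the head is at cell 5.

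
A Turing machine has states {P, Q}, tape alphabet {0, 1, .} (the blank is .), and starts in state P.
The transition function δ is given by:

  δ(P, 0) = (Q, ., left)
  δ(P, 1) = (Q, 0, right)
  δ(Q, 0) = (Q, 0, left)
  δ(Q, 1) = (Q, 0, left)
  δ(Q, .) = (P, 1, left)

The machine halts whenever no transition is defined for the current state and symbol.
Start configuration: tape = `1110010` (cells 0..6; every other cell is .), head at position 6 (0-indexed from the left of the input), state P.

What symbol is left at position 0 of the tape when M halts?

0

P | ..111001[0]   read 0 → write ., move left, go to Q
Q | ..11100[1].   read 1 → write 0, move left, go to Q
Q | ..1110[0]0.   read 0 → write 0, move left, go to Q
Q | ..111[0]00.   read 0 → write 0, move left, go to Q
Q | ..11[1]000.   read 1 → write 0, move left, go to Q
Q | ..1[1]0000.   read 1 → write 0, move left, go to Q
Q | ..[1]00000.   read 1 → write 0, move left, go to Q
Q | .[.]000000.   read . → write 1, move left, go to P
P | [.]1000000.
Cell 0 holds 0 when M halts.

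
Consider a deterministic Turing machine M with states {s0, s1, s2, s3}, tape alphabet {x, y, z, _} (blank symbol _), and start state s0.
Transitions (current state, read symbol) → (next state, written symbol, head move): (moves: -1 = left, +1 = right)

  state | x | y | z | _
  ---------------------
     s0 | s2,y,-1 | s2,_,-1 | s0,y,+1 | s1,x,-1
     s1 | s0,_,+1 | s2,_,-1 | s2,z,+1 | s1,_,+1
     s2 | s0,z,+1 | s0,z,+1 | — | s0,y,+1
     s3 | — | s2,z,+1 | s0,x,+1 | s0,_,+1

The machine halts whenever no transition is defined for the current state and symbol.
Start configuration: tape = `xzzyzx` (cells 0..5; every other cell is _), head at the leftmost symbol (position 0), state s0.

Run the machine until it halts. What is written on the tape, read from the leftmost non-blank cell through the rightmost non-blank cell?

zzyzzz

state=s0 head=0 tape=_[x]zzyzx   (s0,x)→(s2,y,-1)
state=s2 head=-1 tape=[_]yzzyzx   (s2,_)→(s0,y,+1)
state=s0 head=0 tape=y[y]zzyzx   (s0,y)→(s2,_,-1)
state=s2 head=-1 tape=[y]_zzyzx   (s2,y)→(s0,z,+1)
state=s0 head=0 tape=z[_]zzyzx   (s0,_)→(s1,x,-1)
state=s1 head=-1 tape=[z]xzzyzx   (s1,z)→(s2,z,+1)
state=s2 head=0 tape=z[x]zzyzx   (s2,x)→(s0,z,+1)
state=s0 head=1 tape=zz[z]zyzx   (s0,z)→(s0,y,+1)
state=s0 head=2 tape=zzy[z]yzx   (s0,z)→(s0,y,+1)
state=s0 head=3 tape=zzyy[y]zx   (s0,y)→(s2,_,-1)
state=s2 head=2 tape=zzy[y]_zx   (s2,y)→(s0,z,+1)
state=s0 head=3 tape=zzyz[_]zx   (s0,_)→(s1,x,-1)
state=s1 head=2 tape=zzy[z]xzx   (s1,z)→(s2,z,+1)
state=s2 head=3 tape=zzyz[x]zx   (s2,x)→(s0,z,+1)
state=s0 head=4 tape=zzyzz[z]x   (s0,z)→(s0,y,+1)
state=s0 head=5 tape=zzyzzy[x]   (s0,x)→(s2,y,-1)
state=s2 head=4 tape=zzyzz[y]y   (s2,y)→(s0,z,+1)
state=s0 head=5 tape=zzyzzz[y]   (s0,y)→(s2,_,-1)
state=s2 head=4 tape=zzyzz[z]_
The non-blank tape span at halt is zzyzzz.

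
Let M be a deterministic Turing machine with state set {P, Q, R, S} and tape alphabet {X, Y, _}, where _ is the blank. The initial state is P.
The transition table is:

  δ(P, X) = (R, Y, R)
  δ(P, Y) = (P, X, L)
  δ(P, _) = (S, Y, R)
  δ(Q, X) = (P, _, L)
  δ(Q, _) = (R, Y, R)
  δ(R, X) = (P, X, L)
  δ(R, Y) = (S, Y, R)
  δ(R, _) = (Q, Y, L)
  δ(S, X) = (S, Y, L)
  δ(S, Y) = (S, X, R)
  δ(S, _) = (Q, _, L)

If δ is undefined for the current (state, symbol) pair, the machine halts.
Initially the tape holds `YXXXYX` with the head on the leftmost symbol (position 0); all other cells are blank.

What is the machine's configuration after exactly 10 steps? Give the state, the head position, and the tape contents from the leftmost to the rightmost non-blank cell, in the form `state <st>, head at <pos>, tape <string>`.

state R, head at -2, tape Y_YYYXXYX

P | ___[Y]XXXYX   read Y → write X, move L, go to P
P | __[_]XXXXYX   read _ → write Y, move R, go to S
S | __Y[X]XXXYX   read X → write Y, move L, go to S
S | __[Y]YXXXYX   read Y → write X, move R, go to S
S | __X[Y]XXXYX   read Y → write X, move R, go to S
S | __XX[X]XXYX   read X → write Y, move L, go to S
S | __X[X]YXXYX   read X → write Y, move L, go to S
S | __[X]YYXXYX   read X → write Y, move L, go to S
S | _[_]YYYXXYX   read _ → write _, move L, go to Q
Q | [_]_YYYXXYX   read _ → write Y, move R, go to R
R | Y[_]YYYXXYX
After 10 steps: state R, head at -2, tape Y_YYYXXYX.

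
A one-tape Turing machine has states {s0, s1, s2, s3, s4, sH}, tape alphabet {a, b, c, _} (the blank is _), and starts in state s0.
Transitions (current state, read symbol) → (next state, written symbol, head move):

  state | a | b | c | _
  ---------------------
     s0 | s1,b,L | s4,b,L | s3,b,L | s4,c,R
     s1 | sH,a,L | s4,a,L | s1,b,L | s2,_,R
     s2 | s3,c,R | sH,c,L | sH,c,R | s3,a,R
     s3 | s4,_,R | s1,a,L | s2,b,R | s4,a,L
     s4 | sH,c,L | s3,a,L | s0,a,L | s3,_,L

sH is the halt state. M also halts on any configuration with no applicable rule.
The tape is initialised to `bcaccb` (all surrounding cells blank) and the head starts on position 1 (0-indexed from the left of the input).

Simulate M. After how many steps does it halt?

8

s0 | _b[c]accb   read c → write b, move L, go to s3
s3 | _[b]baccb   read b → write a, move L, go to s1
s1 | [_]abaccb   read _ → write _, move R, go to s2
s2 | _[a]baccb   read a → write c, move R, go to s3
s3 | _c[b]accb   read b → write a, move L, go to s1
s1 | _[c]aaccb   read c → write b, move L, go to s1
s1 | [_]baaccb   read _ → write _, move R, go to s2
s2 | _[b]aaccb   read b → write c, move L, go to sH
sH | [_]caaccb
M halts after 8 transitions.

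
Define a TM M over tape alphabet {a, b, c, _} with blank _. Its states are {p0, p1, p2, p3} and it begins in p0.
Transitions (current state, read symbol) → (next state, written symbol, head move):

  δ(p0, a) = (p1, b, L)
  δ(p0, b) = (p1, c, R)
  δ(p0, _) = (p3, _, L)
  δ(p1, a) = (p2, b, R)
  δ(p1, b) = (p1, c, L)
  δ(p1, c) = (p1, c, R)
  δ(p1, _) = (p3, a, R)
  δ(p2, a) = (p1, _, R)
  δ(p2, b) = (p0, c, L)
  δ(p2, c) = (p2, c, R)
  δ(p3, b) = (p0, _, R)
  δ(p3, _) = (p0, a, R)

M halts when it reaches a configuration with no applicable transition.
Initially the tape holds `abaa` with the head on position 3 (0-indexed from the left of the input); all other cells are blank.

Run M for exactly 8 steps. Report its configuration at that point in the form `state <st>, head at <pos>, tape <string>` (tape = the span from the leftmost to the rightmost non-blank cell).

state=p0 head=3 tape=aba[a]___   (p0,a)→(p1,b,L)
state=p1 head=2 tape=ab[a]b___   (p1,a)→(p2,b,R)
state=p2 head=3 tape=abb[b]___   (p2,b)→(p0,c,L)
state=p0 head=2 tape=ab[b]c___   (p0,b)→(p1,c,R)
state=p1 head=3 tape=abc[c]___   (p1,c)→(p1,c,R)
state=p1 head=4 tape=abcc[_]__   (p1,_)→(p3,a,R)
state=p3 head=5 tape=abcca[_]_   (p3,_)→(p0,a,R)
state=p0 head=6 tape=abccaa[_]   (p0,_)→(p3,_,L)
state=p3 head=5 tape=abcca[a]_
After 8 steps: state p3, head at 5, tape abccaa.

state p3, head at 5, tape abccaa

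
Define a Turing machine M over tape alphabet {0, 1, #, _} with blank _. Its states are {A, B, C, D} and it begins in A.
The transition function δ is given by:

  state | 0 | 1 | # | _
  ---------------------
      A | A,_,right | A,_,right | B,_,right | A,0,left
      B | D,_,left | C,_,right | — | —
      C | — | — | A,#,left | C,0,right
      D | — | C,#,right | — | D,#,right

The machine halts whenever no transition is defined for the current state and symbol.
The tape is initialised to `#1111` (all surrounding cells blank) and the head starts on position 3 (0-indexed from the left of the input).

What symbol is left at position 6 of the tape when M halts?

0

A | #11[1]1___   read 1 → write _, move right, go to A
A | #11_[1]___   read 1 → write _, move right, go to A
A | #11__[_]__   read _ → write 0, move left, go to A
A | #11_[_]0__   read _ → write 0, move left, go to A
A | #11[_]00__   read _ → write 0, move left, go to A
A | #1[1]000__   read 1 → write _, move right, go to A
A | #1_[0]00__   read 0 → write _, move right, go to A
A | #1__[0]0__   read 0 → write _, move right, go to A
A | #1___[0]__   read 0 → write _, move right, go to A
A | #1____[_]_   read _ → write 0, move left, go to A
A | #1___[_]0_   read _ → write 0, move left, go to A
A | #1__[_]00_   read _ → write 0, move left, go to A
A | #1_[_]000_   read _ → write 0, move left, go to A
A | #1[_]0000_   read _ → write 0, move left, go to A
A | #[1]00000_   read 1 → write _, move right, go to A
A | #_[0]0000_   read 0 → write _, move right, go to A
A | #__[0]000_   read 0 → write _, move right, go to A
A | #___[0]00_   read 0 → write _, move right, go to A
A | #____[0]0_   read 0 → write _, move right, go to A
A | #_____[0]_   read 0 → write _, move right, go to A
A | #______[_]   read _ → write 0, move left, go to A
A | #_____[_]0   read _ → write 0, move left, go to A
A | #____[_]00   read _ → write 0, move left, go to A
A | #___[_]000   read _ → write 0, move left, go to A
A | #__[_]0000   read _ → write 0, move left, go to A
A | #_[_]00000   read _ → write 0, move left, go to A
A | #[_]000000   read _ → write 0, move left, go to A
A | [#]0000000   read # → write _, move right, go to B
B | _[0]000000   read 0 → write _, move left, go to D
D | [_]_000000   read _ → write #, move right, go to D
D | #[_]000000   read _ → write #, move right, go to D
D | ##[0]00000
Cell 6 holds 0 when M halts.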